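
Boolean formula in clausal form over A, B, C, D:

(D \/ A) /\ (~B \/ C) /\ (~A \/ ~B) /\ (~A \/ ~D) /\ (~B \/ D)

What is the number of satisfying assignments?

5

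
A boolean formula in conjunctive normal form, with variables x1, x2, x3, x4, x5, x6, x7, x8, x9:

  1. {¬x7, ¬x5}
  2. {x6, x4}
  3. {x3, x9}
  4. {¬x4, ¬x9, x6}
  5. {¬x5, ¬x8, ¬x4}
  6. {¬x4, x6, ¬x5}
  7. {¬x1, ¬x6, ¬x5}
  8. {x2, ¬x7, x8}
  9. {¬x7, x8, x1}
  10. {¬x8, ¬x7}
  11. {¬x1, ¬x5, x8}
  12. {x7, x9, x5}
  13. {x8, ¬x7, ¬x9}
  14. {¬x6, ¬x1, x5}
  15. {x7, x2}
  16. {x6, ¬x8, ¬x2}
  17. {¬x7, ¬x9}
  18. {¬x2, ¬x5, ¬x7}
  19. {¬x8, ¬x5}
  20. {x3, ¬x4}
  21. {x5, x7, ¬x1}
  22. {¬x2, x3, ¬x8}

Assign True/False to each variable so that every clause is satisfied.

x3 occurs only positively in the remaining clauses — set x3 = True.
Branch on x1: take x1 = False.
Try x2 = True.
For the remaining variables, x4 = True, x5 = False, x6 = True, x7 = False, x8 = False, x9 = True works.

x1 = F, x2 = T, x3 = T, x4 = T, x5 = F, x6 = T, x7 = F, x8 = F, x9 = T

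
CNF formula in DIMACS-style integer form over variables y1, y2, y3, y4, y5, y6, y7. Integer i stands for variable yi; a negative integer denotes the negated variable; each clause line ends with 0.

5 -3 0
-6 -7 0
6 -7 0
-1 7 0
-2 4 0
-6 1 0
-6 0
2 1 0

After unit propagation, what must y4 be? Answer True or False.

Unit clause (!y6) sets y6 = False.
(!y7 || y6) with y6 = False leaves only !y7, so y7 = False.
In (y7 || !y1), y7 is now false; !y1 must hold, so y1 = False.
(y1 || y2) with y1 = False leaves only y2, so y2 = True.
(y4 || !y2): since y2 = True, the clause reduces to (y4). y4 = True.

True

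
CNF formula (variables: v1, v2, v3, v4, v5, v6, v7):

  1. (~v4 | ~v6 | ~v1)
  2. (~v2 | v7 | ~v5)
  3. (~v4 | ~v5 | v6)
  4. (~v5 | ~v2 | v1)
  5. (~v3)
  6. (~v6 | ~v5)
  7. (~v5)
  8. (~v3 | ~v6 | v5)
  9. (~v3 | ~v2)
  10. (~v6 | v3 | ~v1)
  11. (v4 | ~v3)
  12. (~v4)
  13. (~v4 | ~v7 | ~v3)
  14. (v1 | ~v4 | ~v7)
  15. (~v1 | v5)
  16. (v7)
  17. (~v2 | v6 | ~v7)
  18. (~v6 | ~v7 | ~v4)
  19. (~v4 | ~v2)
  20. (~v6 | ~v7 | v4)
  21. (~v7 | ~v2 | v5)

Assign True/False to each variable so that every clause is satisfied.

v1 = 0  v2 = 0  v3 = 0  v4 = 0  v5 = 0  v6 = 0  v7 = 1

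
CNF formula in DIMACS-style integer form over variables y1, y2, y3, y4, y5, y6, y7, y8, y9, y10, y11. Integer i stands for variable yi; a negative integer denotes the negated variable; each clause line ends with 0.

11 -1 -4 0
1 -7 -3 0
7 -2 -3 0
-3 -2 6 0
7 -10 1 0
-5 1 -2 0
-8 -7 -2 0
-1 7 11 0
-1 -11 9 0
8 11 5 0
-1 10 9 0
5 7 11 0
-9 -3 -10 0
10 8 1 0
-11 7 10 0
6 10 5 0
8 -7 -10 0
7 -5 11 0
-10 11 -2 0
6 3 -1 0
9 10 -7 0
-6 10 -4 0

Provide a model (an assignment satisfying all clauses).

Pure literal: y4 appears only negated; assign y4 = False.
Branch on y1: take y1 = True.
The remaining clauses are satisfied by y2 = True, y3 = True, y5 = True, y6 = True, y7 = True, y8 = False, y9 = True, y10 = False, y11 = True.

y1=T, y2=T, y3=T, y4=F, y5=T, y6=T, y7=T, y8=F, y9=T, y10=F, y11=T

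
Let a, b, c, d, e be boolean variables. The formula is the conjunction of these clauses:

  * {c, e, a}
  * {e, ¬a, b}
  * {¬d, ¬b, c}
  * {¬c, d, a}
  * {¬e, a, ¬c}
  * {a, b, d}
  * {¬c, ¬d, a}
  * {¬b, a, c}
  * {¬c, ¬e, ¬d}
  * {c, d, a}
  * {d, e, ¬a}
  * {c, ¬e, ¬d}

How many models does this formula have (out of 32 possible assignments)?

5

Satisfying assignments:
  a=1 b=0 c=0 d=0 e=1
  a=1 b=0 c=1 d=0 e=1
  a=1 b=1 c=0 d=0 e=1
  a=1 b=1 c=1 d=0 e=1
  a=1 b=1 c=1 d=1 e=0
That's 5 in total.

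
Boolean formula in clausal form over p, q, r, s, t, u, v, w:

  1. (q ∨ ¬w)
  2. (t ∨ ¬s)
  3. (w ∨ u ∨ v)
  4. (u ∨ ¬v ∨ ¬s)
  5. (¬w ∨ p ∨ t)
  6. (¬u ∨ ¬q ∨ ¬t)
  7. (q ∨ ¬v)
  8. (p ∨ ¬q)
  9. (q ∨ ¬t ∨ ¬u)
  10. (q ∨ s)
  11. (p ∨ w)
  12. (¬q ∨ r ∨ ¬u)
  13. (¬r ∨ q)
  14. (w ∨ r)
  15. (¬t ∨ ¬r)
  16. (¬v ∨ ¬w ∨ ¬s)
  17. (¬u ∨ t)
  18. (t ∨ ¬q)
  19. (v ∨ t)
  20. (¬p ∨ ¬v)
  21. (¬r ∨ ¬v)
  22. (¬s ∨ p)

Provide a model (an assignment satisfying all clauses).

p = True, q = True, r = False, s = True, t = True, u = False, v = False, w = True

Check each clause:
  1. (q ∨ ¬w) — q is true.
  2. (¬s ∨ t) — t is true.
  3. (w ∨ v ∨ u) — w is true.
  4. (¬v ∨ ¬s ∨ u) — ¬v is true.
  5. (¬w ∨ t ∨ p) — p is true.
  6. (¬t ∨ ¬u ∨ ¬q) — ¬u is true.
  7. (q ∨ ¬v) — ¬v is true.
  8. (¬q ∨ p) — p is true.
  9. (¬t ∨ q ∨ ¬u) — q is true.
  10. (s ∨ q) — q is true.
  11. (w ∨ p) — w is true.
  12. (¬u ∨ ¬q ∨ r) — ¬u is true.
  13. (¬r ∨ q) — q is true.
  14. (r ∨ w) — w is true.
  15. (¬t ∨ ¬r) — ¬r is true.
  16. (¬v ∨ ¬w ∨ ¬s) — ¬v is true.
  17. (¬u ∨ t) — ¬u is true.
  18. (¬q ∨ t) — t is true.
  19. (t ∨ v) — t is true.
  20. (¬p ∨ ¬v) — ¬v is true.
  21. (¬v ∨ ¬r) — ¬v is true.
  22. (p ∨ ¬s) — p is true.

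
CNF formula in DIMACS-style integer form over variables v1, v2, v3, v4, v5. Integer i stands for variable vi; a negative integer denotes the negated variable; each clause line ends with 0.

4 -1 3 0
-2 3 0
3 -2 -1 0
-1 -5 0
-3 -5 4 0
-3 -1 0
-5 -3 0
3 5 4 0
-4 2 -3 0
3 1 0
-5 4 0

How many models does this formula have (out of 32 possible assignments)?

Satisfying assignments:
  v1=0 v2=0 v3=1 v4=0 v5=0
  v1=0 v2=1 v3=1 v4=0 v5=0
  v1=0 v2=1 v3=1 v4=1 v5=0
  v1=1 v2=0 v3=0 v4=1 v5=0
That's 4 in total.

4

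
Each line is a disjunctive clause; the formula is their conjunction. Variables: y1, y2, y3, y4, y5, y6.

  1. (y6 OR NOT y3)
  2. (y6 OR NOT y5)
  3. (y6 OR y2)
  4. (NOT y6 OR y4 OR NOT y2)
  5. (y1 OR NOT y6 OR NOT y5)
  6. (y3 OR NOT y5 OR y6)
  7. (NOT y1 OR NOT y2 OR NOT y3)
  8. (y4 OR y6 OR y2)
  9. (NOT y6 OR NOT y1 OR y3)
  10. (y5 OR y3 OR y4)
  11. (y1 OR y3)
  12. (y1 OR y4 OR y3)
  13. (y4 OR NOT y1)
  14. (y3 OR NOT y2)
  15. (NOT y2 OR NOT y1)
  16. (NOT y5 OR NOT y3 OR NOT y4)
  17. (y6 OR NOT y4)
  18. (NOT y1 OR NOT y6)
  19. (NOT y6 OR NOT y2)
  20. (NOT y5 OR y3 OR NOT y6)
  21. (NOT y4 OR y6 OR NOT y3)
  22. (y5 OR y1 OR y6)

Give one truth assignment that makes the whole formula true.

y1=False, y2=False, y3=True, y4=False, y5=False, y6=True

Set y1 = False and propagate.
  then y3 is forced to True.
  then y6 is forced to True.
  then y5 is forced to False.
  then y2 is forced to False.
y4 is now unconstrained; take y4 = False.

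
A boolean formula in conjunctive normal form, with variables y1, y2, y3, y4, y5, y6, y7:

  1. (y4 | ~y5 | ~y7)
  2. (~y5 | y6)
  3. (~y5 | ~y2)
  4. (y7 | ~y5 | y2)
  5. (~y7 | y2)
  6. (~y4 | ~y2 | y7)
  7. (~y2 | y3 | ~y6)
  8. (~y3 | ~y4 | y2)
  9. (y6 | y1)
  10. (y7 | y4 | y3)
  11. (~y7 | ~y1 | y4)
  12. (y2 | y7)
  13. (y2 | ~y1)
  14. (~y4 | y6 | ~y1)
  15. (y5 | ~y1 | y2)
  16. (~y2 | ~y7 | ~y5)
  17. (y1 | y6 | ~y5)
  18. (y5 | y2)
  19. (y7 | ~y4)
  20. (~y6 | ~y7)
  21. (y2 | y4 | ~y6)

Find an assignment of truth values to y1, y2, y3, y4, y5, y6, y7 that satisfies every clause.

y1=T, y2=T, y3=T, y4=F, y5=F, y6=T, y7=F

Try y1 = True.
  then y2 is forced to True.
  then y5 is forced to False.
Try y3 = True.
The remaining clauses are satisfied by y4 = False, y6 = True, y7 = False.
Every clause has at least one true literal under this assignment.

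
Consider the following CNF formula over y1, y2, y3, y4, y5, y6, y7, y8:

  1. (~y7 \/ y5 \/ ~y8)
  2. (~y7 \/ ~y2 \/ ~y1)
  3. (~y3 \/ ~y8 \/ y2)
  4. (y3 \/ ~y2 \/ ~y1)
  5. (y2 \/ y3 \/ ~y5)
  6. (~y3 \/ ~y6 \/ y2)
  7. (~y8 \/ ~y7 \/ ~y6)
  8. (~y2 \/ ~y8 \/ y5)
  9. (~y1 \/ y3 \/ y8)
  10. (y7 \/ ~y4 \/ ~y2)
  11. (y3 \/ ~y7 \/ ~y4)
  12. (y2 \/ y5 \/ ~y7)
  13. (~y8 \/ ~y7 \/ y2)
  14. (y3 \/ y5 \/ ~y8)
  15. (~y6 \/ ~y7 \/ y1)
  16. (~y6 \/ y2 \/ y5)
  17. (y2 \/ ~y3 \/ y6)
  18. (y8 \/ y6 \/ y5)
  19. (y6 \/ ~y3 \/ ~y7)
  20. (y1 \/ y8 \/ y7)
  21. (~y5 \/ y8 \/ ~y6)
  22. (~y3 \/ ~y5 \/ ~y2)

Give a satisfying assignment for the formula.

y4 occurs only negated in the remaining clauses — set y4 = False.
Branch on y1: take y1 = False.
Set y2 = True and propagate.
Try y3 = False.
The remaining clauses are satisfied by y5 = True, y6 = False, y7 = True, y8 = True.
Every clause has at least one true literal under this assignment.

y1=0, y2=1, y3=0, y4=0, y5=1, y6=0, y7=1, y8=1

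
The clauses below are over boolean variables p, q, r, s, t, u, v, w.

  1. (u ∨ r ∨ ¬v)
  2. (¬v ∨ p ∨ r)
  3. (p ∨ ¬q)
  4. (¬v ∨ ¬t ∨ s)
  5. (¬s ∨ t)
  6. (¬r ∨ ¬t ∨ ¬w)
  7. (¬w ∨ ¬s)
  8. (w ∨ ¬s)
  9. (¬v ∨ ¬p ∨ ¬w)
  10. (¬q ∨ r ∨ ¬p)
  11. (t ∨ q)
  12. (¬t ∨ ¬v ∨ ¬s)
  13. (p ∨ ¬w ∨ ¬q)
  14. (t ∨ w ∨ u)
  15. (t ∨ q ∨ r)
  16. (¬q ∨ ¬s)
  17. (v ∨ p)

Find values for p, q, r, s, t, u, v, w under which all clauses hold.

p=True, q=True, r=True, s=False, t=False, u=True, v=False, w=False

Check each clause:
  1. (¬v ∨ r ∨ u) — ¬v is true.
  2. (r ∨ p ∨ ¬v) — ¬v is true.
  3. (p ∨ ¬q) — p is true.
  4. (¬t ∨ ¬v ∨ s) — ¬v is true.
  5. (t ∨ ¬s) — ¬s is true.
  6. (¬r ∨ ¬w ∨ ¬t) — ¬w is true.
  7. (¬s ∨ ¬w) — ¬w is true.
  8. (w ∨ ¬s) — ¬s is true.
  9. (¬p ∨ ¬w ∨ ¬v) — ¬w is true.
  10. (r ∨ ¬q ∨ ¬p) — r is true.
  11. (t ∨ q) — q is true.
  12. (¬v ∨ ¬t ∨ ¬s) — ¬v is true.
  13. (¬q ∨ p ∨ ¬w) — ¬w is true.
  14. (w ∨ u ∨ t) — u is true.
  15. (q ∨ r ∨ t) — q is true.
  16. (¬s ∨ ¬q) — ¬s is true.
  17. (p ∨ v) — p is true.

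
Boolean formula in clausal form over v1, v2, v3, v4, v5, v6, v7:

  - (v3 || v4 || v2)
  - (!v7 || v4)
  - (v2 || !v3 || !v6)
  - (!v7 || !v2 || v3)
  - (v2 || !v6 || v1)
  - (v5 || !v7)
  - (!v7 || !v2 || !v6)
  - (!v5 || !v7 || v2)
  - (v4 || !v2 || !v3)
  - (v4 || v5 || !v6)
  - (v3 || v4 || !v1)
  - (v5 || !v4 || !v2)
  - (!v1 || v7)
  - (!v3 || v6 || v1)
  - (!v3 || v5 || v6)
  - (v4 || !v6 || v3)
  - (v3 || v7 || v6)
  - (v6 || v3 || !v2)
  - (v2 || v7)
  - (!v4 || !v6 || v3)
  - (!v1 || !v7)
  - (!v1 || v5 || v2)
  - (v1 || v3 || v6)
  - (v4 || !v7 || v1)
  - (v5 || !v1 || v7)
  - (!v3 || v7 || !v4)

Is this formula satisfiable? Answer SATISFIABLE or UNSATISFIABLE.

UNSATISFIABLE

v3 = True:
  v7 = True:
    propagation gives v4=True, v5=True, v2=True, v6=False; an empty clause results — contradiction.
  v7 = False:
    propagation gives v1=False, v6=True, v2=True, v4=True; an empty clause results — contradiction.
v3 = False:
  v7 = True:
    propagation gives v4=True, v2=False, v5=True; an empty clause results — contradiction.
  v7 = False:
    propagation gives v1=False, v6=True, v2=True, v4=True; an empty clause results — contradiction.
Every branch closes, so no satisfying assignment exists.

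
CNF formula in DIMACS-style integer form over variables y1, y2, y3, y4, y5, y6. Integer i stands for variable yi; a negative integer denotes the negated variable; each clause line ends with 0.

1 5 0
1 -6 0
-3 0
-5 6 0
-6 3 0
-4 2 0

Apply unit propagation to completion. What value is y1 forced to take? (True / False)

(~y3) is a unit clause: y3 = False.
From (y3 \/ ~y6) and y3 = False: y6 = False.
(~y5 \/ y6): since y6 = False, the clause reduces to (~y5). y5 = False.
(y5 \/ y1): since y5 = False, the clause reduces to (y1). y1 = True.

True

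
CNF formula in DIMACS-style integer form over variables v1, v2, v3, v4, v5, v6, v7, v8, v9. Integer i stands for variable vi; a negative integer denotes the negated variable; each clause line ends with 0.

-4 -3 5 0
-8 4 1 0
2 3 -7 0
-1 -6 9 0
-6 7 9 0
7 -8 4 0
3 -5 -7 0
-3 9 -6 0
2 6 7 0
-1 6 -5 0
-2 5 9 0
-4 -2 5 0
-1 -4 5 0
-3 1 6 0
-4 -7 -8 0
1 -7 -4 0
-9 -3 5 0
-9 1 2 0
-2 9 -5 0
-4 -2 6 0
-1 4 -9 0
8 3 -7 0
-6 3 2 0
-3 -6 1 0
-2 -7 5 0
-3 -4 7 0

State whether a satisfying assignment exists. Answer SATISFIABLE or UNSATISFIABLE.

Set v1 = True and propagate.
Set v2 = True and propagate.
For the remaining variables, v3 = True, v4 = True, v5 = True, v6 = True, v7 = True, v8 = False, v9 = True works.
Every clause has at least one true literal under this assignment.
So v1=True, v2=True, v3=True, v4=True, v5=True, v6=True, v7=True, v8=False, v9=True is a satisfying assignment.

SATISFIABLE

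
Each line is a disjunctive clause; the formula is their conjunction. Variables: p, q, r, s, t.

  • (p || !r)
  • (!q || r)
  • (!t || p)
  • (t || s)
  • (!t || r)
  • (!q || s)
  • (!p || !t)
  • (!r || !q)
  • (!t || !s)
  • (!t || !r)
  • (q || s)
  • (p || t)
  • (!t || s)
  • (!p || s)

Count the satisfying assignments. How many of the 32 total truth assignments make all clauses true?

2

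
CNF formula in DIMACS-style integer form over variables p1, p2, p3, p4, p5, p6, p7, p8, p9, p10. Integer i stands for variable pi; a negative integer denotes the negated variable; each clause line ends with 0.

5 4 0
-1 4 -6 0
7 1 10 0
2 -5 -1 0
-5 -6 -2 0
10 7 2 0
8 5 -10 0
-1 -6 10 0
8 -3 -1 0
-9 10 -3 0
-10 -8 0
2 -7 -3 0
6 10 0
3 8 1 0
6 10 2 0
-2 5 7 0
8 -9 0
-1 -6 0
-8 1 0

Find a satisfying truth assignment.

p1=0  p2=0  p3=1  p4=0  p5=1  p6=0  p7=0  p8=0  p9=0  p10=1

Check each clause:
  1. (p5 \/ p4) — p5 is true.
  2. (~p6 \/ ~p1 \/ p4) — ~p6 is true.
  3. (p10 \/ p7 \/ p1) — p10 is true.
  4. (~p5 \/ p2 \/ ~p1) — ~p1 is true.
  5. (~p5 \/ ~p6 \/ ~p2) — ~p6 is true.
  6. (p7 \/ p10 \/ p2) — p10 is true.
  7. (p8 \/ ~p10 \/ p5) — p5 is true.
  8. (~p6 \/ p10 \/ ~p1) — ~p6 is true.
  9. (p8 \/ ~p1 \/ ~p3) — ~p1 is true.
  10. (p10 \/ ~p3 \/ ~p9) — p10 is true.
  11. (~p8 \/ ~p10) — ~p8 is true.
  12. (p2 \/ ~p7 \/ ~p3) — ~p7 is true.
  13. (p10 \/ p6) — p10 is true.
  14. (p8 \/ p3 \/ p1) — p3 is true.
  15. (p6 \/ p2 \/ p10) — p10 is true.
  16. (~p2 \/ p5 \/ p7) — p5 is true.
  17. (p8 \/ ~p9) — ~p9 is true.
  18. (~p6 \/ ~p1) — ~p6 is true.
  19. (p1 \/ ~p8) — ~p8 is true.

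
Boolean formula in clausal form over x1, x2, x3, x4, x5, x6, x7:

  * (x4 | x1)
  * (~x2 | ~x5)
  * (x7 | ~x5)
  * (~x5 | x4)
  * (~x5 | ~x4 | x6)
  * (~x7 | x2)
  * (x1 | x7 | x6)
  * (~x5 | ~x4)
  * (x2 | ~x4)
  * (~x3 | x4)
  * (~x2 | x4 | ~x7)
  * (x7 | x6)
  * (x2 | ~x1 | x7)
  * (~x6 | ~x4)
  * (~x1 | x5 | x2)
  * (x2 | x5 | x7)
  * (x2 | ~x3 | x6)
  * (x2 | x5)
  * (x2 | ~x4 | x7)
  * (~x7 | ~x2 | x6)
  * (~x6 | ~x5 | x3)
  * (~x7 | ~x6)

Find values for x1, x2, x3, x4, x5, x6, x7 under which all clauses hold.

x1=1, x2=1, x3=0, x4=0, x5=0, x6=1, x7=0

Try x1 = True.
Branch on x2: take x2 = True.
  then x5 is forced to False.
The remaining clauses are satisfied by x3 = False, x4 = False, x6 = True, x7 = False.
Every clause has at least one true literal under this assignment.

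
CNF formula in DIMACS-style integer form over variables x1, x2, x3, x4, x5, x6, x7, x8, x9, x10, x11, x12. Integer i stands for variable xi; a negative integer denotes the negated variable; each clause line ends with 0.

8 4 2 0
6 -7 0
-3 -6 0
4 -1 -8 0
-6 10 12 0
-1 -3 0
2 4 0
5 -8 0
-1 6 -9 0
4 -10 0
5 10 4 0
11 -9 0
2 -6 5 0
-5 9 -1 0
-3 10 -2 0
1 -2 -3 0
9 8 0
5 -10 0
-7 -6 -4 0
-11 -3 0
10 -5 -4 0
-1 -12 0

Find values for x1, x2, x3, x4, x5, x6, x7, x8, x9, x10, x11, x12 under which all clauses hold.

Pure literal: x3 appears only negated; assign x3 = False.
x7 occurs only negated in the remaining clauses — set x7 = False.
Try x1 = False.
Branch on x2: take x2 = True.
Set x4 = False and propagate.
  then x10 is forced to False.
  then x5 is forced to True.
For the remaining variables, x6 = False, x8 = True, x9 = False, x11 = False, x12 = True works.
Every clause has at least one true literal under this assignment.
Check each clause:
  1. (x8 || x2 || x4) — x8 is true.
  2. (!x7 || x6) — !x7 is true.
  3. (!x6 || !x3) — !x6 is true.
  4. (x4 || !x8 || !x1) — !x1 is true.
  5. (x12 || !x6 || x10) — !x6 is true.
  6. (!x1 || !x3) — !x3 is true.
  7. (x2 || x4) — x2 is true.
  8. (!x8 || x5) — x5 is true.
  9. (x6 || !x9 || !x1) — !x1 is true.
  10. (!x10 || x4) — !x10 is true.
  11. (x4 || x5 || x10) — x5 is true.
  12. (!x9 || x11) — !x9 is true.
  13. (x2 || x5 || !x6) — !x6 is true.
  14. (x9 || !x1 || !x5) — !x1 is true.
  15. (!x2 || x10 || !x3) — !x3 is true.
  16. (!x3 || x1 || !x2) — !x3 is true.
  17. (x8 || x9) — x8 is true.
  18. (!x10 || x5) — x5 is true.
  19. (!x4 || !x7 || !x6) — !x7 is true.
  20. (!x11 || !x3) — !x11 is true.
  21. (x10 || !x5 || !x4) — !x4 is true.
  22. (!x12 || !x1) — !x1 is true.

x1=F, x2=T, x3=F, x4=F, x5=T, x6=F, x7=F, x8=T, x9=F, x10=F, x11=F, x12=T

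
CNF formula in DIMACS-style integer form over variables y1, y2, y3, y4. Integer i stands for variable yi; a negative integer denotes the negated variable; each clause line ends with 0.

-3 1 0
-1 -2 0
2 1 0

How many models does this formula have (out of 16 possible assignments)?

6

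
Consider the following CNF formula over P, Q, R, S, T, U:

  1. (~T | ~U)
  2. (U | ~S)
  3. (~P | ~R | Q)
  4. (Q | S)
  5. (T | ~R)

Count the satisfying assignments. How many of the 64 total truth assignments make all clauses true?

12

Case analysis on Q and R:
  Q=T, R=T: remaining (P,S,T,U) ∈ {(F,F,T,F); (T,F,T,F)} — 2.
  Q=T, R=F: P free; 4 ways for (S,T,U) × 2^1 = 8.
  Q=F, R=T: a clause becomes empty — 0.
  Q=F, R=F: remaining (P,S,T,U) ∈ {(F,T,F,T); (T,T,F,T)} — 2.
Total: 2 + 8 + 0 + 2 = 12.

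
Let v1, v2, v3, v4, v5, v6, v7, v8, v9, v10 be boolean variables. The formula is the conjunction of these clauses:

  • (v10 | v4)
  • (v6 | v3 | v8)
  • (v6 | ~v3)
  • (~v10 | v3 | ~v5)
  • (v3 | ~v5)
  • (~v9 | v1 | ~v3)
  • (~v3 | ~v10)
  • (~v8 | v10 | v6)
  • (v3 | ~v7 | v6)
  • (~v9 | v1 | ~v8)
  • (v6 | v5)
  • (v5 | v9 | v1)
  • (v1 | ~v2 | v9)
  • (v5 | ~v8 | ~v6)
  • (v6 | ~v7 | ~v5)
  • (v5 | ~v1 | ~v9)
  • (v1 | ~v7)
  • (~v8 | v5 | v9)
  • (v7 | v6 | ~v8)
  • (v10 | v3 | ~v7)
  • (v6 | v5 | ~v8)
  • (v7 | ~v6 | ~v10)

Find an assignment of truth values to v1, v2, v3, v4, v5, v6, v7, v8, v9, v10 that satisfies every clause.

v1=True, v2=False, v3=True, v4=True, v5=True, v6=True, v7=True, v8=True, v9=False, v10=False

Check each clause:
  1. (v4 | v10) — v4 is true.
  2. (v3 | v6 | v8) — v8 is true.
  3. (v6 | ~v3) — v6 is true.
  4. (v3 | ~v10 | ~v5) — v3 is true.
  5. (v3 | ~v5) — v3 is true.
  6. (~v3 | v1 | ~v9) — v1 is true.
  7. (~v3 | ~v10) — ~v10 is true.
  8. (v6 | ~v8 | v10) — v6 is true.
  9. (v6 | v3 | ~v7) — v3 is true.
  10. (~v8 | v1 | ~v9) — v1 is true.
  11. (v6 | v5) — v5 is true.
  12. (v1 | v5 | v9) — v5 is true.
  13. (~v2 | v9 | v1) — v1 is true.
  14. (v5 | ~v6 | ~v8) — v5 is true.
  15. (v6 | ~v7 | ~v5) — v6 is true.
  16. (~v1 | v5 | ~v9) — v5 is true.
  17. (v1 | ~v7) — v1 is true.
  18. (v9 | v5 | ~v8) — v5 is true.
  19. (v7 | ~v8 | v6) — v6 is true.
  20. (v10 | v3 | ~v7) — v3 is true.
  21. (~v8 | v6 | v5) — v5 is true.
  22. (v7 | ~v10 | ~v6) — ~v10 is true.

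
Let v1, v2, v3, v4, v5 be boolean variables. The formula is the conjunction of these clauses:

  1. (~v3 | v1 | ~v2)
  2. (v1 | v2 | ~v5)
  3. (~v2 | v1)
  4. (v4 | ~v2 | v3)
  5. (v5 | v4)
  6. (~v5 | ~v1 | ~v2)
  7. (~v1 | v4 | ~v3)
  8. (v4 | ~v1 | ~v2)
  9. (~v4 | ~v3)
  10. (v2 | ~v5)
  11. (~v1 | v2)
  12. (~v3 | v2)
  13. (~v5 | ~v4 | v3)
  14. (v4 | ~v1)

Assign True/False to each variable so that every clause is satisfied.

v1=F  v2=F  v3=F  v4=T  v5=F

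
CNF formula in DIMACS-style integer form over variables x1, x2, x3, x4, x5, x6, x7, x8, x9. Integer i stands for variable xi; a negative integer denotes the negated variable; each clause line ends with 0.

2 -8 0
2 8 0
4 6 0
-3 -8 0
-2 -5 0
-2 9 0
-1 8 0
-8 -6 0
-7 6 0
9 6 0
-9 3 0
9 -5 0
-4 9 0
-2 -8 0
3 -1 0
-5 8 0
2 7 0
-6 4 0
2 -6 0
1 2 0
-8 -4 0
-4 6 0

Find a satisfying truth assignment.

Pure literal: x5 appears only negated; assign x5 = False.
Branch on x1: take x1 = False.
  then x2 is forced to True.
  then x9 is forced to True.
  then x3 is forced to True.
  then x8 is forced to False.
For the remaining variables, x4 = True, x6 = True, x7 = True works.
Every clause has at least one true literal under this assignment.

x1 = F, x2 = T, x3 = T, x4 = T, x5 = F, x6 = T, x7 = T, x8 = F, x9 = T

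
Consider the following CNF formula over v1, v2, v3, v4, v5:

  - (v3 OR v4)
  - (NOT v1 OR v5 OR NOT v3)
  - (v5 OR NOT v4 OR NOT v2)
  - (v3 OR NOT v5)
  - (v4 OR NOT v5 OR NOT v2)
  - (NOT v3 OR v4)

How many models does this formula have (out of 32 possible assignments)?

Split on v3, then v4.
  v3=T, v4=T: 5 of the 8 assignments to (v1,v2,v5) work.
  v3=T, v4=F: a clause becomes empty — 0.
  v3=F, v4=T: remaining (v1,v2,v5) ∈ {(F,F,F); (T,F,F)} — 2.
  v3=F, v4=F: a clause becomes empty — 0.
Total: 5 + 0 + 2 + 0 = 7.

7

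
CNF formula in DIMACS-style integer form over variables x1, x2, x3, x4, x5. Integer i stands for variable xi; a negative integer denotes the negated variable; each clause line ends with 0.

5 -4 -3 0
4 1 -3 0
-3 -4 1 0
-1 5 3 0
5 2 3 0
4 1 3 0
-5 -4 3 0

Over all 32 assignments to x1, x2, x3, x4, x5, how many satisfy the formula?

9

Split on x3, then x4.
  x3=T, x4=T: remaining (x1,x2,x5) ∈ {(T,F,T); (T,T,T)} — 2.
  x3=T, x4=F: remaining (x1,x2,x5) ∈ {(T,F,F); (T,F,T); (T,T,F); (T,T,T)} — 4.
  x3=F, x4=T: remaining (x1,x2,x5) ∈ {(F,T,F)} — 1.
  x3=F, x4=F: remaining (x1,x2,x5) ∈ {(T,F,T); (T,T,T)} — 2.
Total: 2 + 4 + 1 + 2 = 9.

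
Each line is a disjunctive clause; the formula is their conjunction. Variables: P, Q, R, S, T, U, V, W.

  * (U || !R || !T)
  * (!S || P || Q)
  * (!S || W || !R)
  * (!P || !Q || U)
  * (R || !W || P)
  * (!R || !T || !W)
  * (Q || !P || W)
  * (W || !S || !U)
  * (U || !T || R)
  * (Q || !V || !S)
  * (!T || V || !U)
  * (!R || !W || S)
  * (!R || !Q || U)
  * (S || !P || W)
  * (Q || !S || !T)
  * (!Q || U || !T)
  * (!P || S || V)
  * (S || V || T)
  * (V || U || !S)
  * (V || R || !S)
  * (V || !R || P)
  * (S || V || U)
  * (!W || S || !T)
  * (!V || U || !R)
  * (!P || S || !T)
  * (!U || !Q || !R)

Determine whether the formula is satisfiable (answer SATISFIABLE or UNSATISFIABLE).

Set P = False and propagate.
For the remaining variables, Q = False, R = False, S = False, T = False, U = True, V = True, W = False works.
Every clause has at least one true literal under this assignment.
So P = F, Q = F, R = F, S = F, T = F, U = T, V = T, W = F is a satisfying assignment.

SATISFIABLE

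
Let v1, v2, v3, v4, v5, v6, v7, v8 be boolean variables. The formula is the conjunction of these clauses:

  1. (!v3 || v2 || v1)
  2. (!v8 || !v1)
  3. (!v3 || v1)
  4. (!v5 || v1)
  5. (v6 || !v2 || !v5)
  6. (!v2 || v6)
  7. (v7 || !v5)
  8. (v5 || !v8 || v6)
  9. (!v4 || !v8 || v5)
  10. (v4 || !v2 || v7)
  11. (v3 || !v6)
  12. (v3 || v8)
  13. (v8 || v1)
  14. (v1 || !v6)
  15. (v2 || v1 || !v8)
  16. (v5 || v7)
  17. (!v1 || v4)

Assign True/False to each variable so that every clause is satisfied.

v7 occurs only positively in the remaining clauses — set v7 = True.
Branch on v1: take v1 = True.
  then v8 is forced to False.
  then v3 is forced to True.
  then v4 is forced to True.
Try v2 = False.
v5, v6 are now unconstrained; take v5 = True, v6 = True.

v1=T  v2=F  v3=T  v4=T  v5=T  v6=T  v7=T  v8=F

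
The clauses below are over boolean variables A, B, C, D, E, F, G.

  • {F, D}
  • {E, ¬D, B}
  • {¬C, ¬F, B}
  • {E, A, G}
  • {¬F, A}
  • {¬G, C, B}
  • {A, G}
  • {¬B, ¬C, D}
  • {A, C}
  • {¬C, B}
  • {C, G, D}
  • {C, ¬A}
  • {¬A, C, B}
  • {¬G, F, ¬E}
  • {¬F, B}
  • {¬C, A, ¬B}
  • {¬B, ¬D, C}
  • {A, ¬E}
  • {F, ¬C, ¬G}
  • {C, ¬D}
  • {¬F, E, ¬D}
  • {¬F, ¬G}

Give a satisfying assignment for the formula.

A=True, B=True, C=True, D=True, E=True, F=True, G=False

Check each clause:
  1. {D, F} — D is true.
  2. {B, E, ¬D} — B is true.
  3. {B, ¬C, ¬F} — B is true.
  4. {E, A, G} — A is true.
  5. {A, ¬F} — A is true.
  6. {C, B, ¬G} — ¬G is true.
  7. {A, G} — A is true.
  8. {D, ¬C, ¬B} — D is true.
  9. {C, A} — A is true.
  10. {¬C, B} — B is true.
  11. {G, D, C} — C is true.
  12. {C, ¬A} — C is true.
  13. {¬A, C, B} — B is true.
  14. {¬G, F, ¬E} — ¬G is true.
  15. {¬F, B} — B is true.
  16. {¬B, ¬C, A} — A is true.
  17. {C, ¬B, ¬D} — C is true.
  18. {¬E, A} — A is true.
  19. {¬G, ¬C, F} — ¬G is true.
  20. {¬D, C} — C is true.
  21. {¬F, ¬D, E} — E is true.
  22. {¬F, ¬G} — ¬G is true.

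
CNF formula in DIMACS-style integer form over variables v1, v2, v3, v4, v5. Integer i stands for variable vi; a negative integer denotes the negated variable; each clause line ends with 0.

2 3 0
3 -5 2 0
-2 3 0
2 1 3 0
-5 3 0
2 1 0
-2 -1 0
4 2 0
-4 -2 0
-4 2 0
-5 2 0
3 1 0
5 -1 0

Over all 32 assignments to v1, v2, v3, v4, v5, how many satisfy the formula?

2

Satisfying assignments:
  v1=0 v2=1 v3=1 v4=0 v5=0
  v1=0 v2=1 v3=1 v4=0 v5=1
That's 2 in total.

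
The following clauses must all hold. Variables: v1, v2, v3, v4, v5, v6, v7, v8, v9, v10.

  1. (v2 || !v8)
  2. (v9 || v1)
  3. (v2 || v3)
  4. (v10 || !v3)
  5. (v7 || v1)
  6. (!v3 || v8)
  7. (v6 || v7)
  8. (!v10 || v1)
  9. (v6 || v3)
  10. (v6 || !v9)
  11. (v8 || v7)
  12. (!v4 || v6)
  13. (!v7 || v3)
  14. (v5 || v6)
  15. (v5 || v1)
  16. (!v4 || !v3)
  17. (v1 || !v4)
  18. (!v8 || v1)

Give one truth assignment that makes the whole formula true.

Pure literal: v1 appears only positively; assign v1 = True.
Pure literal: v2 appears only positively; assign v2 = True.
Try v3 = True.
  then v10 is forced to True.
  then v8 is forced to True.
  then v4 is forced to False.
Branch on v5: take v5 = False.
  then v6 is forced to True.
v7, v9 are now unconstrained; take v7 = False, v9 = False.
Check each clause:
  1. (v2 || !v8) — v2 is true.
  2. (v9 || v1) — v1 is true.
  3. (v3 || v2) — v2 is true.
  4. (!v3 || v10) — v10 is true.
  5. (v7 || v1) — v1 is true.
  6. (!v3 || v8) — v8 is true.
  7. (v6 || v7) — v6 is true.
  8. (!v10 || v1) — v1 is true.
  9. (v3 || v6) — v3 is true.
  10. (!v9 || v6) — v6 is true.
  11. (v7 || v8) — v8 is true.
  12. (v6 || !v4) — !v4 is true.
  13. (v3 || !v7) — !v7 is true.
  14. (v6 || v5) — v6 is true.
  15. (v5 || v1) — v1 is true.
  16. (!v4 || !v3) — !v4 is true.
  17. (!v4 || v1) — v1 is true.
  18. (v1 || !v8) — v1 is true.

v1 = T, v2 = T, v3 = T, v4 = F, v5 = F, v6 = T, v7 = F, v8 = T, v9 = F, v10 = T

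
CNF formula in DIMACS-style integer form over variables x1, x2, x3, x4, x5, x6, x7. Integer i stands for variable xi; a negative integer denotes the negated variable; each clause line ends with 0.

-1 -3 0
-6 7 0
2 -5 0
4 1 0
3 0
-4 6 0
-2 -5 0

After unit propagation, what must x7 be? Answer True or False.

True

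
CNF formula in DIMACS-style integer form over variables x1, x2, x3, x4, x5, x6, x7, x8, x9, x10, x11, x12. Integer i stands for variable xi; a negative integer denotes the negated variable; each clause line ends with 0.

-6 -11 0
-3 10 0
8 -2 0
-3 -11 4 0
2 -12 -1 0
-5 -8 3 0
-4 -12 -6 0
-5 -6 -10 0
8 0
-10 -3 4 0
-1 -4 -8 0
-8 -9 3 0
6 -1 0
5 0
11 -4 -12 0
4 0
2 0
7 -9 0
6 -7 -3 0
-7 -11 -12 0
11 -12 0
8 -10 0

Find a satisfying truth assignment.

x1=F, x2=T, x3=T, x4=T, x5=T, x6=F, x7=F, x8=T, x9=F, x10=T, x11=T, x12=F

Unit propagation: (x8) forces x8 = True.
The clause (x5) is unit: x5 must be True.
Unit propagation: (x3) forces x3 = True.
The clause (x10) is unit: x10 must be True.
(~x6) is a unit clause, so x6 = False.
The clause (x4) is unit: x4 must be True.
The clause (~x1) is unit: x1 must be False.
Unit propagation: (x2) forces x2 = True.
Unit propagation: (~x7) forces x7 = False.
The clause (~x9) is unit: x9 must be False.
Pure literal: x11 appears only positively; assign x11 = True.
Pure literal: x12 appears only negated; assign x12 = False.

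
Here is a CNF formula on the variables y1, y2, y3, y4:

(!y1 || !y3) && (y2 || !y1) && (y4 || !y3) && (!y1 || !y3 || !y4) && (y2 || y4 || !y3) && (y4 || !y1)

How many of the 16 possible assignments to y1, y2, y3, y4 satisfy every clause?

7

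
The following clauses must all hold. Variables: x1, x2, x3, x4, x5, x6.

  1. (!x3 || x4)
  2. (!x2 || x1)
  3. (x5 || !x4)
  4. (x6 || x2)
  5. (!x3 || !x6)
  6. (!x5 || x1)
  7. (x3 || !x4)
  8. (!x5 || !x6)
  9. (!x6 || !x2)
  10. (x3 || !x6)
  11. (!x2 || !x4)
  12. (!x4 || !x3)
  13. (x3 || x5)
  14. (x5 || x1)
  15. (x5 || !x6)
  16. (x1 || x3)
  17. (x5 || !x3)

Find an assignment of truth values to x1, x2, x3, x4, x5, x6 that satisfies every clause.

x1 occurs only positively in the remaining clauses — set x1 = True.
Try x2 = True.
  then x6 is forced to False.
  then x4 is forced to False.
  then x3 is forced to False.
  then x5 is forced to True.
Every clause has at least one true literal under this assignment.

x1=T  x2=T  x3=F  x4=F  x5=T  x6=F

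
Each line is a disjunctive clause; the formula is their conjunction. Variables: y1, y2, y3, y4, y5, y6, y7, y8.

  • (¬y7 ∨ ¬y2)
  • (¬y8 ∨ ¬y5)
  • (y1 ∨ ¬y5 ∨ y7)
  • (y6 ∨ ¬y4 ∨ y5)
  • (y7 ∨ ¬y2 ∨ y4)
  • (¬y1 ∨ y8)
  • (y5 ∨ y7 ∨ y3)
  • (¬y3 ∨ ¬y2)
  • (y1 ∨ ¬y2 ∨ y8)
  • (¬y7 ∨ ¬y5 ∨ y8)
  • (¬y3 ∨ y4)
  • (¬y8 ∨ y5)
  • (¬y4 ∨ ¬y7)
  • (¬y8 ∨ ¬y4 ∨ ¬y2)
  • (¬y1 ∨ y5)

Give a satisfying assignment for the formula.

y1 = F, y2 = F, y3 = T, y4 = T, y5 = F, y6 = T, y7 = F, y8 = F

Check each clause:
  1. (¬y2 ∨ ¬y7) — ¬y7 is true.
  2. (¬y5 ∨ ¬y8) — ¬y8 is true.
  3. (y7 ∨ y1 ∨ ¬y5) — ¬y5 is true.
  4. (y6 ∨ y5 ∨ ¬y4) — y6 is true.
  5. (y4 ∨ ¬y2 ∨ y7) — y4 is true.
  6. (¬y1 ∨ y8) — ¬y1 is true.
  7. (y5 ∨ y3 ∨ y7) — y3 is true.
  8. (¬y3 ∨ ¬y2) — ¬y2 is true.
  9. (¬y2 ∨ y8 ∨ y1) — ¬y2 is true.
  10. (¬y5 ∨ y8 ∨ ¬y7) — ¬y7 is true.
  11. (¬y3 ∨ y4) — y4 is true.
  12. (¬y8 ∨ y5) — ¬y8 is true.
  13. (¬y7 ∨ ¬y4) — ¬y7 is true.
  14. (¬y8 ∨ ¬y2 ∨ ¬y4) — ¬y8 is true.
  15. (y5 ∨ ¬y1) — ¬y1 is true.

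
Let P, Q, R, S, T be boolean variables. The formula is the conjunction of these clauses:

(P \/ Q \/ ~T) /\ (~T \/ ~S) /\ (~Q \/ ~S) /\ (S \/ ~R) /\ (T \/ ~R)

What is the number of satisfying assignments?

9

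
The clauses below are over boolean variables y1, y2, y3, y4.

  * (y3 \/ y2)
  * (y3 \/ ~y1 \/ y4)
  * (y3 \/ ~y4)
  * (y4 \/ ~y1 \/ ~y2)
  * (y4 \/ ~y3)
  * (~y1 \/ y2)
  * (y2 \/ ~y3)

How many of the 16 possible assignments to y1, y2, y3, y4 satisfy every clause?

The models are:
  y1=0 y2=1 y3=0 y4=0
  y1=0 y2=1 y3=1 y4=1
  y1=1 y2=1 y3=1 y4=1
That's 3 in total.

3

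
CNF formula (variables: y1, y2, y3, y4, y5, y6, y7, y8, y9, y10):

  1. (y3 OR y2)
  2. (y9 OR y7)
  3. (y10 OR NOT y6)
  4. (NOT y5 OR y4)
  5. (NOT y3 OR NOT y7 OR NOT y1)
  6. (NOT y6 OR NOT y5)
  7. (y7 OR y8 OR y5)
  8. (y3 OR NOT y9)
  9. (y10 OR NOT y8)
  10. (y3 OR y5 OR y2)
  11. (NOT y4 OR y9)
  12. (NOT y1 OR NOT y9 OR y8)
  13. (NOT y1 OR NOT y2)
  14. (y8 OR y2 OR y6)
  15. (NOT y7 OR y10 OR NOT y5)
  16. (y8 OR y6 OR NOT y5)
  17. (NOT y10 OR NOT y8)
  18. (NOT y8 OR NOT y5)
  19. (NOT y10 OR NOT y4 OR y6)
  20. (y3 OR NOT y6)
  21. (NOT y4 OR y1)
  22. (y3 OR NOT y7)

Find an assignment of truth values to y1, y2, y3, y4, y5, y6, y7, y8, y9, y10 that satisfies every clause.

y1=0, y2=1, y3=1, y4=0, y5=0, y6=0, y7=1, y8=0, y9=0, y10=0

Try y1 = False.
  then y4 is forced to False.
  then y5 is forced to False.
Try y2 = True.
Set y3 = True and propagate.
The remaining clauses are satisfied by y6 = False, y7 = True, y8 = False, y9 = False, y10 = False.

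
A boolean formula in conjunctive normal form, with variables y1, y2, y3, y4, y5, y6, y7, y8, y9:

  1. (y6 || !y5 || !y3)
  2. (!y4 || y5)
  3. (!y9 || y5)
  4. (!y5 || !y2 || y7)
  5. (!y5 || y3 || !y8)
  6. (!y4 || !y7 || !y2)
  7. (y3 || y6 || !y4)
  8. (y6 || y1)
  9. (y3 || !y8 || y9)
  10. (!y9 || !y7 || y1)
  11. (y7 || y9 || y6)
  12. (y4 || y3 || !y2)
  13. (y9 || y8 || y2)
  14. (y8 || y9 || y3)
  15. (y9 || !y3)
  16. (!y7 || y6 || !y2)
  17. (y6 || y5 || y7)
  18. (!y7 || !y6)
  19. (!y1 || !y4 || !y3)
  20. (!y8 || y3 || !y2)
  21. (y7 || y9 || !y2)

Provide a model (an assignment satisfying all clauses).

y1=False  y2=False  y3=True  y4=True  y5=True  y6=True  y7=False  y8=False  y9=True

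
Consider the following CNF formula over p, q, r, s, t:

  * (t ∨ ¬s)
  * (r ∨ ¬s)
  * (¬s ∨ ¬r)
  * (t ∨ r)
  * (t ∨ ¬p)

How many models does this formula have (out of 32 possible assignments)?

10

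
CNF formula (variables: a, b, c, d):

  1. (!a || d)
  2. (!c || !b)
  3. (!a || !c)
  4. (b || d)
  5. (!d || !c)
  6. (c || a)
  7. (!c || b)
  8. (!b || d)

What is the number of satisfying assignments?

2

Satisfying assignments:
  a=T b=F c=F d=T
  a=T b=T c=F d=T
That's 2 in total.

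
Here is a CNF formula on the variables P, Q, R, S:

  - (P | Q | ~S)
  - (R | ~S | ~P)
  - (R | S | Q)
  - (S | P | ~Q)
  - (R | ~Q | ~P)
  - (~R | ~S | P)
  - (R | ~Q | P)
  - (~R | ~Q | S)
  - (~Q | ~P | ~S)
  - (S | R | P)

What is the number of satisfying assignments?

The models are:
  P=0 Q=0 R=1 S=0
  P=1 Q=0 R=1 S=0
  P=1 Q=0 R=1 S=1
Count: 3.

3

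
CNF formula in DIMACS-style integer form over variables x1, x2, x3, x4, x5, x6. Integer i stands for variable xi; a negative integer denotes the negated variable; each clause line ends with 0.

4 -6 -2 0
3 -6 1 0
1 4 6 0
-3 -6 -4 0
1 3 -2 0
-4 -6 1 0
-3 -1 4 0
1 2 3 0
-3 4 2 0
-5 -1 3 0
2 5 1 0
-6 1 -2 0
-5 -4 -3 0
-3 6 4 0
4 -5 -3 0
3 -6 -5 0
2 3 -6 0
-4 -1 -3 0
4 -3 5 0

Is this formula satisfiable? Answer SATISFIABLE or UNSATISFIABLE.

SATISFIABLE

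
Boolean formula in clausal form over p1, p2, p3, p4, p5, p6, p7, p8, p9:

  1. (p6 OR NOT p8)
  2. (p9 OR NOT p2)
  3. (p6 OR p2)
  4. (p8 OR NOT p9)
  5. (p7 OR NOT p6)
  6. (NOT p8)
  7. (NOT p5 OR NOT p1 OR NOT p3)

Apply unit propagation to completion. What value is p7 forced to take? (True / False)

(NOT p8) is a unit clause: p8 = False.
(p8 OR NOT p9): since p8 = False, the clause reduces to (NOT p9). p9 = False.
From (NOT p2 OR p9) and p9 = False: p2 = False.
(p2 OR p6) with p2 = False leaves only p6, so p6 = True.
In (p7 OR NOT p6), NOT p6 is now false; p7 must hold, so p7 = True.

True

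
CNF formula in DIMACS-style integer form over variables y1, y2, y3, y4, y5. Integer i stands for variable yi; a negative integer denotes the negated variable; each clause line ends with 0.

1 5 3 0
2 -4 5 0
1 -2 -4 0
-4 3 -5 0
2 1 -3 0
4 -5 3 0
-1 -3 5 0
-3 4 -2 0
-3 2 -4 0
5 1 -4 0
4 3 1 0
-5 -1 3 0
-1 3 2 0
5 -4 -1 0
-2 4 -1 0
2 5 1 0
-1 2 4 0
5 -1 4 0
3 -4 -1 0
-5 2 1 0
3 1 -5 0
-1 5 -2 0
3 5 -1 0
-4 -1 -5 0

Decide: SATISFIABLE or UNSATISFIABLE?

UNSATISFIABLE

y1 = True:
  y4 = True:
    propagation gives y5=True; an empty clause results — contradiction.
  y4 = False:
    propagation gives y2=False; an empty clause results — contradiction.
y1 = False:
  y3 = True:
    propagation gives y2=True, y4=False; an empty clause results — contradiction.
  y3 = False:
    propagation gives y5=True; an empty clause results — contradiction.
Every branch closes, so no satisfying assignment exists.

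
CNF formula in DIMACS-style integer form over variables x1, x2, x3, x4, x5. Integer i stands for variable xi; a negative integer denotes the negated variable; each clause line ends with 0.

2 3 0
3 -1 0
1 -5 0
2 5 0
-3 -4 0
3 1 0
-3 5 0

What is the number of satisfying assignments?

2

Satisfying assignments:
  x1=T x2=F x3=T x4=F x5=T
  x1=T x2=T x3=T x4=F x5=T
Count: 2.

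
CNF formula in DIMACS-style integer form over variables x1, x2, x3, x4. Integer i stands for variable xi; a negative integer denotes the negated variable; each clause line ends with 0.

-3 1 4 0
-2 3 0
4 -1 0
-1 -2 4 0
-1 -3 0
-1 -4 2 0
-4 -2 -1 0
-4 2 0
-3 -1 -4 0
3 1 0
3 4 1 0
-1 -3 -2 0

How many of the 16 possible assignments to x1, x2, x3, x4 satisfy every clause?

The models are:
  x1=0 x2=1 x3=1 x4=1
Count: 1.

1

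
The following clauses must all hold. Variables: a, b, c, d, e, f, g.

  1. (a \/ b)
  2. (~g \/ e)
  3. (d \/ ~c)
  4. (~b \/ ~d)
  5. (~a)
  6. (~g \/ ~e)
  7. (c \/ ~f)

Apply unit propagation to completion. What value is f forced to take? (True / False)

(~a) stands alone — a = False.
From (b \/ a) and a = False: b = True.
In (~d \/ ~b), ~b is now false; ~d must hold, so d = False.
(~c \/ d) with d = False leaves only ~c, so c = False.
(~f \/ c) with c = False leaves only ~f, so f = False.

False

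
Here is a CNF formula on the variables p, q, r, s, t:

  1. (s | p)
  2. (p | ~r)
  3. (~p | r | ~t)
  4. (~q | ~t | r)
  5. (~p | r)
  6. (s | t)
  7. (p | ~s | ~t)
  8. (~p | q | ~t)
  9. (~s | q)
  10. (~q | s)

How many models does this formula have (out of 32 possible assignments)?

3

Satisfying assignments:
  p=0 q=1 r=0 s=1 t=0
  p=1 q=1 r=1 s=1 t=0
  p=1 q=1 r=1 s=1 t=1
Count: 3.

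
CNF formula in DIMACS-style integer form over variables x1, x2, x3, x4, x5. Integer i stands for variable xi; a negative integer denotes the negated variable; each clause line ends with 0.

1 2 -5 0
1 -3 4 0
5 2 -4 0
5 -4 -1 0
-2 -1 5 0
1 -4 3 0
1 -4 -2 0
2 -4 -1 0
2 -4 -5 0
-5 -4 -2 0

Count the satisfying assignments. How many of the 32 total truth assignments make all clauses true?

9

Split on x4, then x1.
  x4=1, x1=1: a clause becomes empty — 0.
  x4=1, x1=0: a clause becomes empty — 0.
  x4=0, x1=1: x3 free; 3 ways for (x2,x5) × 2^1 = 6.
  x4=0, x1=0: remaining (x2,x3,x5) ∈ {(0,0,0); (1,0,0); (1,0,1)} — 3.
Total: 0 + 0 + 6 + 3 = 9.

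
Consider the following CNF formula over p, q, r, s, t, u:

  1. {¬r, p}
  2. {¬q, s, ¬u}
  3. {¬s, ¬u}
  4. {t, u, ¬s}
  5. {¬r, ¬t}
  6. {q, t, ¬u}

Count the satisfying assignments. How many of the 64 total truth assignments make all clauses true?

Split on u, then s.
  u=1, s=1: a clause becomes empty — 0.
  u=1, s=0: remaining (p,q,r,t) ∈ {(0,0,0,1); (1,0,0,1)} — 2.
  u=0, s=1: remaining (p,q,r,t) ∈ {(0,0,0,1); (0,1,0,1); (1,0,0,1); (1,1,0,1)} — 4.
  u=0, s=0: q free; 5 ways for (p,r,t) × 2^1 = 10.
Total: 0 + 2 + 4 + 10 = 16.

16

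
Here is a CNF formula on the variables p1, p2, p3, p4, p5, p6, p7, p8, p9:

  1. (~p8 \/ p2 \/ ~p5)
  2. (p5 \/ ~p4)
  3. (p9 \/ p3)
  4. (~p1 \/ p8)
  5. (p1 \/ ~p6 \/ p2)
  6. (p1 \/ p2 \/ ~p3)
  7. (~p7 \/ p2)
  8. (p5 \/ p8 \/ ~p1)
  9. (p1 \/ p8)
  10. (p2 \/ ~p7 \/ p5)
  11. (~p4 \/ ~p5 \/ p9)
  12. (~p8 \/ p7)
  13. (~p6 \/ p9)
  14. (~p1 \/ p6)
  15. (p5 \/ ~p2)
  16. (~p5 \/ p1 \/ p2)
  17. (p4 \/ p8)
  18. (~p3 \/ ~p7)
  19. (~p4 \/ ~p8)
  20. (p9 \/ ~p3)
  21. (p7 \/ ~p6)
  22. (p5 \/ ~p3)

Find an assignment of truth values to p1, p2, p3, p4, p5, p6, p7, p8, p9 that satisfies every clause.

p1 = True, p2 = True, p3 = False, p4 = False, p5 = True, p6 = True, p7 = True, p8 = True, p9 = True

p9 occurs only positively in the remaining clauses — set p9 = True.
Try p1 = True.
  then p8 is forced to True.
  then p7 is forced to True.
  then p2 is forced to True.
  then p6 is forced to True.
  then p5 is forced to True.
  then p3 is forced to False.
  then p4 is forced to False.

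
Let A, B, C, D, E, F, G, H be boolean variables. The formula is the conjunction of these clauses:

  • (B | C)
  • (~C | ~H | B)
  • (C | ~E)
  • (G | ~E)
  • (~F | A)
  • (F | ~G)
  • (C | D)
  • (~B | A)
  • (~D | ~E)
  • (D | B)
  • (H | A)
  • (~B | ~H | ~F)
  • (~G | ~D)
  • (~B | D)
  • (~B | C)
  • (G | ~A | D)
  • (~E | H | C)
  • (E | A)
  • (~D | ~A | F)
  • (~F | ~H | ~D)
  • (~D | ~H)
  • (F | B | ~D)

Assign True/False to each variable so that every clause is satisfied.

A=T, B=F, C=T, D=T, E=F, F=T, G=F, H=F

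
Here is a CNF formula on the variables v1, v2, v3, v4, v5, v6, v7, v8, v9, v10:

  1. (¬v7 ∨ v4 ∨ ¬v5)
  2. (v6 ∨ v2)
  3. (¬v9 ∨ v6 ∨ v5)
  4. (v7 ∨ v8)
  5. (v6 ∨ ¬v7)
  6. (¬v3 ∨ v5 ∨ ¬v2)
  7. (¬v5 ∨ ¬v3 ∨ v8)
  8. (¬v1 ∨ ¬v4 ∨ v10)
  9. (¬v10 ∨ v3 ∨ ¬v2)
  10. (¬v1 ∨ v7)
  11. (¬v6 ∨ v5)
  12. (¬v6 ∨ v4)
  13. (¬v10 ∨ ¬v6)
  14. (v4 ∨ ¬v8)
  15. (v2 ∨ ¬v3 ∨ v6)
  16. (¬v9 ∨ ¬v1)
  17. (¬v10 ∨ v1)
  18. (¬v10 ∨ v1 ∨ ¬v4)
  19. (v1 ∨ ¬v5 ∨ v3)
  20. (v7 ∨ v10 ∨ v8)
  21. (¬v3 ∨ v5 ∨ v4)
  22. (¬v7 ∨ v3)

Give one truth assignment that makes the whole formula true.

Pure literal: v9 appears only negated; assign v9 = False.
Branch on v1: take v1 = False.
  then v10 is forced to False.
Set v2 = True and propagate.
The remaining clauses are satisfied by v3 = False, v4 = True, v5 = False, v6 = False, v7 = False, v8 = True.

v1=False, v2=True, v3=False, v4=True, v5=False, v6=False, v7=False, v8=True, v9=False, v10=False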